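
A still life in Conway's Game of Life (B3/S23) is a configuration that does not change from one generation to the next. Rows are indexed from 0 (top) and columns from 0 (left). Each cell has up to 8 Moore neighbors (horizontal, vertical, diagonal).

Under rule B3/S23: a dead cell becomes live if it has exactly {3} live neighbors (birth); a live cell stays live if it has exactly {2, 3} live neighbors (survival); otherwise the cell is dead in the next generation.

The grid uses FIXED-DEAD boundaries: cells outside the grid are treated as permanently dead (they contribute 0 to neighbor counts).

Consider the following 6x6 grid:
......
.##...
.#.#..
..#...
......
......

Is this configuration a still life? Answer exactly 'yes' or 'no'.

Compute generation 1 and compare to generation 0 (given above):
Generation 1:
......
.##...
.#.#..
..#...
......
......
The grids are IDENTICAL -> still life.

Answer: yes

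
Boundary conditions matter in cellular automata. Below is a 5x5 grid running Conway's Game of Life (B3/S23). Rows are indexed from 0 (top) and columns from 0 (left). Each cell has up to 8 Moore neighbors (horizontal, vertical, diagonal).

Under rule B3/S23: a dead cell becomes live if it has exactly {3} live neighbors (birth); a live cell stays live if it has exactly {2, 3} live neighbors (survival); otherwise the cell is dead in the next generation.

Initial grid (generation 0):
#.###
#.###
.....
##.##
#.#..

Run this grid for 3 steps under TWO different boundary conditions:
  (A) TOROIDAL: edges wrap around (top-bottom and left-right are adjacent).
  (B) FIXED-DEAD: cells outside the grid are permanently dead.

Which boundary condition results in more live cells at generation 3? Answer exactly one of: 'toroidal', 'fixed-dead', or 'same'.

Answer: toroidal

Derivation:
Under TOROIDAL boundary, generation 3:
#####
.....
#####
.....
.....
Population = 10

Under FIXED-DEAD boundary, generation 3:
.....
.....
##...
##...
.....
Population = 4

Comparison: toroidal=10, fixed-dead=4 -> toroidal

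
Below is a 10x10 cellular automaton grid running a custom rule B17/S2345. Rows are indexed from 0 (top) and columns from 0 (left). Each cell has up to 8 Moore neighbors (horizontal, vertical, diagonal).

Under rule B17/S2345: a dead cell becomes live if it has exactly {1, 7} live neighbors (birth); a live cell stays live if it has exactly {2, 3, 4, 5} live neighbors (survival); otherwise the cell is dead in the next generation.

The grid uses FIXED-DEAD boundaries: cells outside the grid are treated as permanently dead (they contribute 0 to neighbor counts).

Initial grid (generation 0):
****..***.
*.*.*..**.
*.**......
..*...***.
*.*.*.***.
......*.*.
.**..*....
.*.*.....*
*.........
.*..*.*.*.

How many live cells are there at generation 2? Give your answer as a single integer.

Simulating step by step:
Generation 0 (given above): 38 live cells
Generation 1: 34 live cells
****..***.
***.*..**.
..**......
..*...***.
......*.*.
......*.*.
.**.......
.*...**.*.
*.....*...
..**.....*
Generation 2: 43 live cells
****..***.
*...*..**.
..**......
..*.*.***.
.***..***.
*..*......
.****.....
.*.****..*
......*...
*...*****.
Population at generation 2: 43

Answer: 43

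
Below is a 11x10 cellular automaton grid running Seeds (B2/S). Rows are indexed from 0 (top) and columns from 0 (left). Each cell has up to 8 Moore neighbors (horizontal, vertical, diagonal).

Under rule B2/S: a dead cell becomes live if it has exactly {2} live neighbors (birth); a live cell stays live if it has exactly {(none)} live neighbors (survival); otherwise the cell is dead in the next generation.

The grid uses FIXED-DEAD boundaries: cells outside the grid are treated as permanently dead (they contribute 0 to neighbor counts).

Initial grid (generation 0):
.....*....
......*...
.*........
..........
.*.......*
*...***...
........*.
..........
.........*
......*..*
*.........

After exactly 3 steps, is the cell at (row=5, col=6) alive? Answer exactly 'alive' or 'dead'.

Simulating step by step:
Generation 0 (given above): 14 live cells
Generation 1: 19 live cells
......*...
.....*....
..........
***.......
*...*.*...
.*.....***
....*.**..
........**
........*.
........*.
..........
Generation 2: 17 live cells
.....*....
......*...
*.*.......
...*.*....
...*.*...*
*..**.....
.....*....
.....**...
..........
.......*.*
..........
Generation 3: 20 live cells
......*...
.*...*....
.*.****...
.*....*...
......*...
..*...*...
...*......
....*.....
.....*.**.
........*.
........*.

Cell (5,6) at generation 3: 1 -> alive

Answer: alive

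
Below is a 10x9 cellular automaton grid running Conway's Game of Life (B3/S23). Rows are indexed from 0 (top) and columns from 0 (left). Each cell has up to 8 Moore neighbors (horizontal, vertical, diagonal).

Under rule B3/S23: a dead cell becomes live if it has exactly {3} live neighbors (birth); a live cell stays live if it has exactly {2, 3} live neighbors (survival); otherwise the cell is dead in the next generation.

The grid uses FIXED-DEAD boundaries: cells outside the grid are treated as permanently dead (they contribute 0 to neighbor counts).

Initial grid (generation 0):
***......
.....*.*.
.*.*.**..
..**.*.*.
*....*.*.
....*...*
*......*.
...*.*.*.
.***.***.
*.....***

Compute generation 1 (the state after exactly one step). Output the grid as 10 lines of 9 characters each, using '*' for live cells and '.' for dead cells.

Answer: .*.......
*...**...
...*.*.*.
.***.*.*.
...*.*.**
......***
....*.***
.*.*.*.**
.***.*...
.**..*..*

Derivation:
Simulating step by step:
Generation 0 (given above): 33 live cells
Generation 1: 36 live cells
(generation 1 grid is the final answer)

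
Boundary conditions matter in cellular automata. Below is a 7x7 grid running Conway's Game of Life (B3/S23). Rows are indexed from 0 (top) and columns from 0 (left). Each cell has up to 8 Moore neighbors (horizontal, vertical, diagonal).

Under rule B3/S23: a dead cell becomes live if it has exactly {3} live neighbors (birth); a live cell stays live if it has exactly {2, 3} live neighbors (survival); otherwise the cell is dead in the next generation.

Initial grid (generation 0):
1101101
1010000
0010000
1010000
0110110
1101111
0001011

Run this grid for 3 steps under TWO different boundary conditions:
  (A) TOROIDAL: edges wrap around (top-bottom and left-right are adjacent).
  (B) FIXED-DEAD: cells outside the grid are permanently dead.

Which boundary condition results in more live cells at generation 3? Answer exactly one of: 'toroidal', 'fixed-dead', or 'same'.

Answer: toroidal

Derivation:
Under TOROIDAL boundary, generation 3:
1011000
1000100
0110100
0011000
0000000
0000000
0011000
Population = 12

Under FIXED-DEAD boundary, generation 3:
0100000
0000000
0111000
0101000
0101000
1000000
0110000
Population = 11

Comparison: toroidal=12, fixed-dead=11 -> toroidal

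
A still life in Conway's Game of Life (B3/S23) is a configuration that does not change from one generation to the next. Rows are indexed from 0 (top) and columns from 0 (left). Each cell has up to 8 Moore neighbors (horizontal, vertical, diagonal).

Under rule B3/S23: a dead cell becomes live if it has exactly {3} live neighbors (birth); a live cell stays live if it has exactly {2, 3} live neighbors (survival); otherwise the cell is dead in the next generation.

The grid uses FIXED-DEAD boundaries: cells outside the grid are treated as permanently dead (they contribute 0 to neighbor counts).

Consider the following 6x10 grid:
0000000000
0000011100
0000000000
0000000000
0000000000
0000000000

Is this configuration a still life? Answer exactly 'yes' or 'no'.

Compute generation 1 and compare to generation 0 (given above):
Generation 1:
0000001000
0000001000
0000001000
0000000000
0000000000
0000000000
Cell (0,6) differs: gen0=0 vs gen1=1 -> NOT a still life.

Answer: no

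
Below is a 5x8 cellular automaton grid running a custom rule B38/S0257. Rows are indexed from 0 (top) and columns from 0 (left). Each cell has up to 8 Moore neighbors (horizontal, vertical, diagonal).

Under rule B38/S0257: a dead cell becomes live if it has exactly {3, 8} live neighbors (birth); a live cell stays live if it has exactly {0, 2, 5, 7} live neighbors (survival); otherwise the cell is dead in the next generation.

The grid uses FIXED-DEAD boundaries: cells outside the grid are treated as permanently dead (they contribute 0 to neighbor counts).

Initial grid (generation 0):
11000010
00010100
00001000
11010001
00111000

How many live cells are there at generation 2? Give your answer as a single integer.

Answer: 9

Derivation:
Simulating step by step:
Generation 0 (given above): 13 live cells
Generation 1: 8 live cells
00000000
00001100
00110000
01000001
01001000
Generation 2: 9 live cells
00000000
00011000
00111000
01010001
00001000
Population at generation 2: 9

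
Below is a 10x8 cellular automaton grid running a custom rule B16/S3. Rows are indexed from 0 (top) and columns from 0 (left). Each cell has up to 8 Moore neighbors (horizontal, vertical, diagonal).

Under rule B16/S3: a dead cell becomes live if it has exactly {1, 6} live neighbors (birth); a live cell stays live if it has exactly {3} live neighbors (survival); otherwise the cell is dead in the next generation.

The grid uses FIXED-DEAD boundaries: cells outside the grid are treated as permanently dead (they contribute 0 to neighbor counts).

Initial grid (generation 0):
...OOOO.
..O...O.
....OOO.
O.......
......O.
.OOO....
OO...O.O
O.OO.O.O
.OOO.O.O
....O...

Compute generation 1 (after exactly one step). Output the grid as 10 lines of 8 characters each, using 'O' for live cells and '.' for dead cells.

Answer: .O...O..
.O......
O.O..O..
.O.O....
....OO.O
.OO.....
O.O.....
OO.O..O.
.O......
O......O

Derivation:
Simulating step by step:
Generation 0 (given above): 29 live cells
Generation 1: 22 live cells
(generation 1 grid is the final answer)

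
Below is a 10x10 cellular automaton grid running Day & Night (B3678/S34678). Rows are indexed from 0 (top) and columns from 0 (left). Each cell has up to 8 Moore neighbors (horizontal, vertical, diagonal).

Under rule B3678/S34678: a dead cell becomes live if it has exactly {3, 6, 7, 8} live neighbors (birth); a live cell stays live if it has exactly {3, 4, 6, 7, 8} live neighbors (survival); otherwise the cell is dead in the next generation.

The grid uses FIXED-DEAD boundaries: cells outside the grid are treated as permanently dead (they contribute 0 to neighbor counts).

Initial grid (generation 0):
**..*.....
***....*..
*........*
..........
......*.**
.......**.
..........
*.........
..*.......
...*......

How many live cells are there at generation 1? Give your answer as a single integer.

Simulating step by step:
Generation 0 (given above): 17 live cells
Generation 1: 10 live cells
***.......
*.........
..........
........**
........*.
.......***
..........
..........
..........
..........
Population at generation 1: 10

Answer: 10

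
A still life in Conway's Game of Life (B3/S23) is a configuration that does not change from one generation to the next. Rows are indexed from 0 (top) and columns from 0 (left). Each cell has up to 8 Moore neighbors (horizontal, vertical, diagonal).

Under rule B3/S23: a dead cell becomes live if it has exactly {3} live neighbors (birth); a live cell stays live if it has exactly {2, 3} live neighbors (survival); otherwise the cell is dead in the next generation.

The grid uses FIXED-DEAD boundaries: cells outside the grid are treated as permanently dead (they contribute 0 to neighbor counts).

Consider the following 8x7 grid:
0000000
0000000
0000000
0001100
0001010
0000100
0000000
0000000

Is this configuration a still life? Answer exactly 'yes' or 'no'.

Answer: yes

Derivation:
Compute generation 1 and compare to generation 0 (given above):
Generation 1:
0000000
0000000
0000000
0001100
0001010
0000100
0000000
0000000
The grids are IDENTICAL -> still life.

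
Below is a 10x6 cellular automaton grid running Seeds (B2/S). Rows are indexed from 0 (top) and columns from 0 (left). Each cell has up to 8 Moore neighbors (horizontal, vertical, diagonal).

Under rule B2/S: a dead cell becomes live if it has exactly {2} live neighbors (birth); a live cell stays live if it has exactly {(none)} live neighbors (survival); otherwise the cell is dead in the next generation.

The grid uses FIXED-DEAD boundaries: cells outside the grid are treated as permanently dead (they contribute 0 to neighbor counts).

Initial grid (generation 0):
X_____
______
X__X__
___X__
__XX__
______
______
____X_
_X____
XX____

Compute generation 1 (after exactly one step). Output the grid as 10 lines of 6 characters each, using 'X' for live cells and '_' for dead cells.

Simulating step by step:
Generation 0 (given above): 10 live cells
Generation 1: 10 live cells
(generation 1 grid is the final answer)

Answer: ______
XX____
__X_X_
_X____
____X_
__XX__
______
______
__X___
__X___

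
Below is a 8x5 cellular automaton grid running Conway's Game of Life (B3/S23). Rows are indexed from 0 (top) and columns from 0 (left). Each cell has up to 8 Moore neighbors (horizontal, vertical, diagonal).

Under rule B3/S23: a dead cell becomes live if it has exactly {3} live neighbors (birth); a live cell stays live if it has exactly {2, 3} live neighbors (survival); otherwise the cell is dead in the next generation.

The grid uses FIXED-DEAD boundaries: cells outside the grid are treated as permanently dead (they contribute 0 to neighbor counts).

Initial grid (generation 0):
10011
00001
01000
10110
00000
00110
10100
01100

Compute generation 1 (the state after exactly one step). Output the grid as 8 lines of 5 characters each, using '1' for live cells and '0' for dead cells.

Simulating step by step:
Generation 0 (given above): 14 live cells
Generation 1: 15 live cells
(generation 1 grid is the final answer)

Answer: 00011
00011
01110
01100
01000
01110
00000
01100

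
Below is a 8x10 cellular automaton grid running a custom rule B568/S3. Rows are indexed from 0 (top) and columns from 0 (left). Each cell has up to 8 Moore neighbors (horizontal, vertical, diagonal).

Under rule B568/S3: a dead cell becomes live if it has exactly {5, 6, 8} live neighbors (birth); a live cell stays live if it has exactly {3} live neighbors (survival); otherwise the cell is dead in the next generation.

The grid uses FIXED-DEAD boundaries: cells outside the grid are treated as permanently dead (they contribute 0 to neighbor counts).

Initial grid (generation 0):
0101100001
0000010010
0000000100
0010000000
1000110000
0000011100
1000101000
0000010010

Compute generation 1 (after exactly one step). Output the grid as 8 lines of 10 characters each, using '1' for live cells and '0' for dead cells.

Answer: 0000000000
0000000000
0000000000
0000000000
0000010000
0000000000
0000010000
0000000000

Derivation:
Simulating step by step:
Generation 0 (given above): 19 live cells
Generation 1: 2 live cells
(generation 1 grid is the final answer)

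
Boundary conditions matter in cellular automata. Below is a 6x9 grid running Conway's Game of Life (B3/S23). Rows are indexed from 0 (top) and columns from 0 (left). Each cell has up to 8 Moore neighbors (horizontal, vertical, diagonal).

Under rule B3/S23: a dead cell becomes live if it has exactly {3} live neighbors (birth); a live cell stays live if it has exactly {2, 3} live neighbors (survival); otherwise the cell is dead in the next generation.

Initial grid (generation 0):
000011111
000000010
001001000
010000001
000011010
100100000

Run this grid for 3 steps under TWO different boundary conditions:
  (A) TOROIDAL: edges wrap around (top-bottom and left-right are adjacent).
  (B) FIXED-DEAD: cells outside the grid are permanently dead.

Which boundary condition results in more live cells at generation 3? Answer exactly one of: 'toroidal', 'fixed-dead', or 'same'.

Answer: toroidal

Derivation:
Under TOROIDAL boundary, generation 3:
100100101
000000001
000110110
000000100
000100000
001000110
Population = 14

Under FIXED-DEAD boundary, generation 3:
000001110
000010001
000010110
000000100
000111000
000000000
Population = 12

Comparison: toroidal=14, fixed-dead=12 -> toroidal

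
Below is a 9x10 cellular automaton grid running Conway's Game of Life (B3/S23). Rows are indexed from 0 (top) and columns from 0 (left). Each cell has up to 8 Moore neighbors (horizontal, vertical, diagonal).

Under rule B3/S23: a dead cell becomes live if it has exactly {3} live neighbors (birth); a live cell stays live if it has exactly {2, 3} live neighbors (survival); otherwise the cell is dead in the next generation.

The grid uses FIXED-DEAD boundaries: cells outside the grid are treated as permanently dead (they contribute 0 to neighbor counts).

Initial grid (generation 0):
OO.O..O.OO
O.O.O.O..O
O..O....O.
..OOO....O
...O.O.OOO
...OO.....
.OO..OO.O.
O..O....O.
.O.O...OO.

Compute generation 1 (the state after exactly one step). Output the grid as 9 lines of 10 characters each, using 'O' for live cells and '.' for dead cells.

Answer: OOOO.O.OOO
O.O.OO...O
.....O..OO
..O....O.O
.....O..OO
...O.....O
.OO..O.O..
O..OO.O.OO
..O....OO.

Derivation:
Simulating step by step:
Generation 0 (given above): 37 live cells
Generation 1: 37 live cells
(generation 1 grid is the final answer)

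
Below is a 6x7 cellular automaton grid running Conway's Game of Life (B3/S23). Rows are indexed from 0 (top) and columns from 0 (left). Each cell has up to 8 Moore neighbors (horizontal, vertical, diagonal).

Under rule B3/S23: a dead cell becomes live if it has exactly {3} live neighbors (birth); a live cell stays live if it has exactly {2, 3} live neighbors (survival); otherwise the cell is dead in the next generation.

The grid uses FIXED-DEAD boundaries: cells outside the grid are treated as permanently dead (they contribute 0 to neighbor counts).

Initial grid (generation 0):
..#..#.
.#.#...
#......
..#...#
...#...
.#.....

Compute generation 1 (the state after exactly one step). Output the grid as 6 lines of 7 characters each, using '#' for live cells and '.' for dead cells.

Simulating step by step:
Generation 0 (given above): 9 live cells
Generation 1: 6 live cells
(generation 1 grid is the final answer)

Answer: ..#....
.##....
.##....
.......
..#....
.......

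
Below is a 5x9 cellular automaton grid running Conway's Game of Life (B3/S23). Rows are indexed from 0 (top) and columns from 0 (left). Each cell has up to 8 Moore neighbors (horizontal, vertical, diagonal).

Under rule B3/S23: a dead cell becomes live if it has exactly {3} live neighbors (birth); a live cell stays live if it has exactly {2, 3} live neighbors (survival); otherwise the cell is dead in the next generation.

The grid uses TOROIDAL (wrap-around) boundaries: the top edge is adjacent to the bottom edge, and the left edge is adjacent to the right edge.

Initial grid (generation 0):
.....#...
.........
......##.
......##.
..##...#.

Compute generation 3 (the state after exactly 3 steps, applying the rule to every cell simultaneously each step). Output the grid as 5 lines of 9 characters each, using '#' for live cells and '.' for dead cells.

Simulating step by step:
Generation 0 (given above): 8 live cells
Generation 1: 5 live cells
.........
......#..
......##.
........#
.......#.
Generation 2: 6 live cells
.........
......##.
......##.
......#.#
.........
Generation 3: 5 live cells
(generation 3 grid is the final answer)

Answer: .........
......##.
.....#..#
......#..
.........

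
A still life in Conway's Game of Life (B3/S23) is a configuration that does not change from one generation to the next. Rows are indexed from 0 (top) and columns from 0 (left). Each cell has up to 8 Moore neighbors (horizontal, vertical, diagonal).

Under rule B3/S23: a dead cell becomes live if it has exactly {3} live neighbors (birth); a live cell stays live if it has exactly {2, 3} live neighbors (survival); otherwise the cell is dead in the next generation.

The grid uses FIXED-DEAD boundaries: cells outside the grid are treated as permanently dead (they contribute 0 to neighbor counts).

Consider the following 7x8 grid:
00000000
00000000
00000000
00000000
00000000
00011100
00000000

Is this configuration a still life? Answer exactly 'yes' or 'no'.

Answer: no

Derivation:
Compute generation 1 and compare to generation 0 (given above):
Generation 1:
00000000
00000000
00000000
00000000
00001000
00001000
00001000
Cell (4,4) differs: gen0=0 vs gen1=1 -> NOT a still life.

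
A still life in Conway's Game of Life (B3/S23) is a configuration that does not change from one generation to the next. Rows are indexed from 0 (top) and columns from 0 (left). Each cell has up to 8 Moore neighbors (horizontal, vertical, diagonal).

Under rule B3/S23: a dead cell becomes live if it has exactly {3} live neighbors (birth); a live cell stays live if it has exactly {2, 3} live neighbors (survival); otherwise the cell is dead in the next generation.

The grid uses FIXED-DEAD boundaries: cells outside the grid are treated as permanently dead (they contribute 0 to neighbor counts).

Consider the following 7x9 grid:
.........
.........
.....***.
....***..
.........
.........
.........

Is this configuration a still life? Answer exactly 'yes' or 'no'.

Answer: no

Derivation:
Compute generation 1 and compare to generation 0 (given above):
Generation 1:
.........
......*..
....*..*.
....*..*.
.....*...
.........
.........
Cell (1,6) differs: gen0=0 vs gen1=1 -> NOT a still life.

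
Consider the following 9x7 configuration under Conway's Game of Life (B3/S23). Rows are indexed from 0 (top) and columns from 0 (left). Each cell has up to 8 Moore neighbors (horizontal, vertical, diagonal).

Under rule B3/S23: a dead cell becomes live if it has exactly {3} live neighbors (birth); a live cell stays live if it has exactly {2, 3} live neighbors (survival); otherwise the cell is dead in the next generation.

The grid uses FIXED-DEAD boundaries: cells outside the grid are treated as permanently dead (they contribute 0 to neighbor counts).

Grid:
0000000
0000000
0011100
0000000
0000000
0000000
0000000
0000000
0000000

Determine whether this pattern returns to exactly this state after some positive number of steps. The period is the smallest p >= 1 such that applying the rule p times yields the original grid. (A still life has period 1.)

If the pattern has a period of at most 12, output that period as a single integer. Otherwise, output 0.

Answer: 2

Derivation:
Simulating and comparing each generation to the original:
Gen 0 (original, given above): 3 live cells
Gen 1: 3 live cells, differs from original
Gen 2: 3 live cells, MATCHES original -> period = 2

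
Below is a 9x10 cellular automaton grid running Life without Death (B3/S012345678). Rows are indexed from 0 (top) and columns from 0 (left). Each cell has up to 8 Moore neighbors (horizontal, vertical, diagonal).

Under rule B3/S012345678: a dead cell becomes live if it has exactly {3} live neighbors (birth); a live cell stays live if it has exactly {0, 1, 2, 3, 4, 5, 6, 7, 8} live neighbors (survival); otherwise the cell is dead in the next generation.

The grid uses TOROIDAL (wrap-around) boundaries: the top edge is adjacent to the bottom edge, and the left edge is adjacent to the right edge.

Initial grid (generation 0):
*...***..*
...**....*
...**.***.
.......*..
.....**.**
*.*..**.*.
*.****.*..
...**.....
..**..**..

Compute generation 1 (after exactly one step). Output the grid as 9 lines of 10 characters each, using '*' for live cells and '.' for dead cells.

Simulating step by step:
Generation 0 (given above): 35 live cells
Generation 1: 45 live cells
(generation 1 grid is the final answer)

Answer: *.*.******
*..**....*
...******.
....*..*.*
.....**.**
*.*..**.*.
*.****.*.*
.*.**..*..
..**..**..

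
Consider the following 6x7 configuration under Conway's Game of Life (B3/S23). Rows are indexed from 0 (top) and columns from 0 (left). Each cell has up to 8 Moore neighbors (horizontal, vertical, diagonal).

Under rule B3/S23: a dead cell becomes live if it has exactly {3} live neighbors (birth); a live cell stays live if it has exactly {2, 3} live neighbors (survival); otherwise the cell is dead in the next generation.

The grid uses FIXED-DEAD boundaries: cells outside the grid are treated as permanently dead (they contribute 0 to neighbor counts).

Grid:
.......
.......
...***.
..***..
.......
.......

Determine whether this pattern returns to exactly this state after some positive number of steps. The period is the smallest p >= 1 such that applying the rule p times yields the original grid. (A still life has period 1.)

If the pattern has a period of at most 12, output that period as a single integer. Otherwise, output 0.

Simulating and comparing each generation to the original:
Gen 0 (original, given above): 6 live cells
Gen 1: 6 live cells, differs from original
Gen 2: 6 live cells, MATCHES original -> period = 2

Answer: 2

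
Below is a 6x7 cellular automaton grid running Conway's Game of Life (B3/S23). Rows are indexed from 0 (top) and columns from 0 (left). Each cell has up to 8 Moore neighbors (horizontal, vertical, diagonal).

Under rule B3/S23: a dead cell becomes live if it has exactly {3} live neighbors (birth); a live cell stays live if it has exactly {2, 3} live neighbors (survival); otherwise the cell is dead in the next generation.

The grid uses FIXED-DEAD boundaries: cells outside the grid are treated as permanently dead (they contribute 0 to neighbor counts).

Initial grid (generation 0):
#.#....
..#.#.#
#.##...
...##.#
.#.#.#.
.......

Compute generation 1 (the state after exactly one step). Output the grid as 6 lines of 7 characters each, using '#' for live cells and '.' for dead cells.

Answer: .#.#...
..#....
.##....
.#...#.
..##.#.
.......

Derivation:
Simulating step by step:
Generation 0 (given above): 14 live cells
Generation 1: 10 live cells
(generation 1 grid is the final answer)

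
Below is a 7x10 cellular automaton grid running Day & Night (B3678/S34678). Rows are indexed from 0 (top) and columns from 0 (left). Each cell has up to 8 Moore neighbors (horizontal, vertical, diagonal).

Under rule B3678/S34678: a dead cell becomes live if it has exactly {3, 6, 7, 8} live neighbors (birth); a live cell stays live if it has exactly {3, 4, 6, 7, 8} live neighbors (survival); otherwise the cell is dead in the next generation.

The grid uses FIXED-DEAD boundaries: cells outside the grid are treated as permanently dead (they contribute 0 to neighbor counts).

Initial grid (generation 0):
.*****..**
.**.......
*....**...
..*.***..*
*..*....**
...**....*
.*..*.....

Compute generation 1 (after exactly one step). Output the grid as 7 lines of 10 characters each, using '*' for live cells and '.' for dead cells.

Simulating step by step:
Generation 0 (given above): 26 live cells
Generation 1: 28 live cells
(generation 1 grid is the final answer)

Answer: .***......
***...*...
..*****...
.*.******.
..**....**
..***...*.
...*......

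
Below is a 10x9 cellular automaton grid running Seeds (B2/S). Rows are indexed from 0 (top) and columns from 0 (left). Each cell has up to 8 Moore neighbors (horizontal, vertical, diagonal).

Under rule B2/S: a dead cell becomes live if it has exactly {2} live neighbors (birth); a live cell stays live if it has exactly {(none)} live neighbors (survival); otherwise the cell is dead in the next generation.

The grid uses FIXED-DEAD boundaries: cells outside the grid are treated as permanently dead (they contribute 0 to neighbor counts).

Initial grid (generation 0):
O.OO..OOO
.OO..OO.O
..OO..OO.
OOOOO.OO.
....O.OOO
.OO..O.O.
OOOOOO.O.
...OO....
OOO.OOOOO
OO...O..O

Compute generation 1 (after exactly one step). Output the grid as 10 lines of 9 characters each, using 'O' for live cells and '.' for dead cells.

Answer: ....O....
O........
.........
.........
.........
.........
........O
.........
.........
...O.....

Derivation:
Simulating step by step:
Generation 0 (given above): 51 live cells
Generation 1: 4 live cells
(generation 1 grid is the final answer)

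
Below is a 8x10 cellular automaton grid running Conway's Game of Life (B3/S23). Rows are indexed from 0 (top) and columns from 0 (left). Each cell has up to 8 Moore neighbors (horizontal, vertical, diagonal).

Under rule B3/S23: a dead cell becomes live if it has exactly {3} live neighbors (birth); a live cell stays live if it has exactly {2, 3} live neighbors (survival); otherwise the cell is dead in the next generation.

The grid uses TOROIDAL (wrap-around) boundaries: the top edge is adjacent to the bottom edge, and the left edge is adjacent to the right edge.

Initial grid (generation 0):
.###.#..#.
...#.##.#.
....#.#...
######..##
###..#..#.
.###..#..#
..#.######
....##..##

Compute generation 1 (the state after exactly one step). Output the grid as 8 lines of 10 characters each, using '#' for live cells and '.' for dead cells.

Simulating step by step:
Generation 0 (given above): 40 live cells
Generation 1: 20 live cells
(generation 1 grid is the final answer)

Answer: ..##....#.
...#..#...
##....#.#.
......###.
.....####.
..........
.##.......
##........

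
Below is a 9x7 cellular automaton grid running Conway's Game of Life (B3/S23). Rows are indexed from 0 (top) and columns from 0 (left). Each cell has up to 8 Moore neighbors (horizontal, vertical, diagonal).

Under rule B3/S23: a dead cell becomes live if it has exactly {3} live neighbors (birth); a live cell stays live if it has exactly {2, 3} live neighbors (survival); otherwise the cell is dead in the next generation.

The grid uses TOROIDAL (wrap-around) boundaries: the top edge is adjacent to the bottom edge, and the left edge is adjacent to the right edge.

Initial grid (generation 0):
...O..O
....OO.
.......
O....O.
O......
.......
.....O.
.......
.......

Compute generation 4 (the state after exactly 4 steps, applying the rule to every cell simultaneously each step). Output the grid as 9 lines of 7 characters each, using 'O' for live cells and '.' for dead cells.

Simulating step by step:
Generation 0 (given above): 8 live cells
Generation 1: 9 live cells
....OO.
....OO.
....OOO
......O
......O
.......
.......
.......
.......
Generation 2: 7 live cells
....OO.
...O...
....O.O
O.....O
.......
.......
.......
.......
.......
Generation 3: 8 live cells
....O..
...O...
O....OO
O....OO
.......
.......
.......
.......
.......
Generation 4: 9 live cells
(generation 4 grid is the final answer)

Answer: .......
....OOO
O...OO.
O....O.
......O
.......
.......
.......
.......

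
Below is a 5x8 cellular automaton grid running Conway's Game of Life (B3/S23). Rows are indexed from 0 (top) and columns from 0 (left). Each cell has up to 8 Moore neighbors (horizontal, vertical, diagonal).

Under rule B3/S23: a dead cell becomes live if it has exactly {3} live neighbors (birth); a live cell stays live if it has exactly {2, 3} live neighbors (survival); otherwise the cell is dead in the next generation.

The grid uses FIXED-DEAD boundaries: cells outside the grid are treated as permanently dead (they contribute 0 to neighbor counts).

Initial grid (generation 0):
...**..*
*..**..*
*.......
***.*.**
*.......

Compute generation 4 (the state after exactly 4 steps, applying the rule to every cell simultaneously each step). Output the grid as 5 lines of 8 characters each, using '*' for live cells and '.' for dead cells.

Answer: ........
..**....
...*..**
.....*..
........

Derivation:
Simulating step by step:
Generation 0 (given above): 15 live cells
Generation 1: 12 live cells
...**...
...**...
*.*.****
*.......
*.......
Generation 2: 11 live cells
...**...
..*...*.
.*..***.
*....**.
........
Generation 3: 8 live cells
...*....
..*...*.
.*..*..*
....*.*.
........
Generation 4: 6 live cells
(generation 4 grid is the final answer)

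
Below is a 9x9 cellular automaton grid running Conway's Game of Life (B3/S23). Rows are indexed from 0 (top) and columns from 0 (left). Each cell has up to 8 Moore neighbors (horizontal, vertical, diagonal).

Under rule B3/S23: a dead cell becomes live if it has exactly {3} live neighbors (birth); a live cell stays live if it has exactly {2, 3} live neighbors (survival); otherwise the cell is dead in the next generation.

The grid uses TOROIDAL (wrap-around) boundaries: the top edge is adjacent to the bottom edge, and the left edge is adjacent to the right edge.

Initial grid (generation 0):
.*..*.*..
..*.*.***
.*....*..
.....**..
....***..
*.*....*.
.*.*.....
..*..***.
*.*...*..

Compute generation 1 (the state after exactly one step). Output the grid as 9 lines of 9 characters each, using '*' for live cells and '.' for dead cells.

Simulating step by step:
Generation 0 (given above): 27 live cells
Generation 1: 31 live cells
(generation 1 grid is the final answer)

Answer: ***...*.*
****..*..
.........
....*..*.
....*..*.
.******..
.*.*...**
..**.***.
..**.....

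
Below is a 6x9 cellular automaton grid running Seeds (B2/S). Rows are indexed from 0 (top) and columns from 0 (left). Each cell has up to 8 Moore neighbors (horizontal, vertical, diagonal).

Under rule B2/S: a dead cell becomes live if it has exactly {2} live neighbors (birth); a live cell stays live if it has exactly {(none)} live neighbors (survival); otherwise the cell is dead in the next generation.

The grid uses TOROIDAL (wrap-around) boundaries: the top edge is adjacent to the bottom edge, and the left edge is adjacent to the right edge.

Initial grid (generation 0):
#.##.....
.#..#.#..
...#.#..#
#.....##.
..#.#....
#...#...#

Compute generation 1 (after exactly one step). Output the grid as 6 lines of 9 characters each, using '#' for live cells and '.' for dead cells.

Simulating step by step:
Generation 0 (given above): 17 live cells
Generation 1: 9 live cells
(generation 1 grid is the final answer)

Answer: .......#.
.......##
.##......
.##......
......#..
.....#...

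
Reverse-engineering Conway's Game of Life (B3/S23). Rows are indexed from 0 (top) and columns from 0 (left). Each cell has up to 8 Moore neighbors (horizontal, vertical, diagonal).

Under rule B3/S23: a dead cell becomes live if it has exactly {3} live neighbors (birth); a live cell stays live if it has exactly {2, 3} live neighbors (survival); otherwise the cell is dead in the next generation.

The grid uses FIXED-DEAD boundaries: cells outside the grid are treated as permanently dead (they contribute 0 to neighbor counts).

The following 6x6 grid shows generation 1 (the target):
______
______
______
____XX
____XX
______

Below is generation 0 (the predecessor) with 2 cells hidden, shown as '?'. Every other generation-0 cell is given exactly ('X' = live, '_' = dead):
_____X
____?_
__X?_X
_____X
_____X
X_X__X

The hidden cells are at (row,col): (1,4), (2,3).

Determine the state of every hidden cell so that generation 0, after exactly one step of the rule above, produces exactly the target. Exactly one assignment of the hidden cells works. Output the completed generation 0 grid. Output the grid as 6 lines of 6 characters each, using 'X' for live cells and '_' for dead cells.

Answer: _____X
______
__X__X
_____X
_____X
X_X__X

Derivation:
Hidden generation-0 cells (in order): (1,4), (2,3).
A hidden cell only influences target cells in its own 3x3 neighborhood. Try each of the 2^2 = 4 assignments, step the completed generation 0 forward once under B3/S23, and compare with the target:
  (1,4)=_ (2,3)=_ -> step reproduces the target at every cell -> ACCEPT
  (1,4)=_ (2,3)=X -> step gives (1,4)='X' but target has '_' -> reject
  (1,4)=X (2,3)=_ -> step gives (1,4)='X' but target has '_' -> reject
  (1,4)=X (2,3)=X -> step gives (1,3)='X' but target has '_' -> reject
Unique solution: (1,4)=dead, (2,3)=dead.
Check: live-neighbor counts of every cell in the completed generation 0:
000010
011122
010121
011132
121132
020121
Applying B3/S23 to generation 0 with these counts gives:
______
______
______
____XX
____XX
______
which matches the target exactly.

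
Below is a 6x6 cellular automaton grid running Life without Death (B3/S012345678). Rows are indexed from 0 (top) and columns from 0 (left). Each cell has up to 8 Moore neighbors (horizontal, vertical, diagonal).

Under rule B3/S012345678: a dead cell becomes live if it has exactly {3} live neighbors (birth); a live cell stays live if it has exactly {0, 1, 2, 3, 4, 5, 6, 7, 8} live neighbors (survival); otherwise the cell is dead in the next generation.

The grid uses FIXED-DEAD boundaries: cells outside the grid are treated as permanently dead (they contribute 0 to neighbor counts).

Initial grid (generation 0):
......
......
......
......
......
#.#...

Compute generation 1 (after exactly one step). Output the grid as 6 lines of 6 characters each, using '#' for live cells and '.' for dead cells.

Simulating step by step:
Generation 0 (given above): 2 live cells
Generation 1: 2 live cells
(generation 1 grid is the final answer)

Answer: ......
......
......
......
......
#.#...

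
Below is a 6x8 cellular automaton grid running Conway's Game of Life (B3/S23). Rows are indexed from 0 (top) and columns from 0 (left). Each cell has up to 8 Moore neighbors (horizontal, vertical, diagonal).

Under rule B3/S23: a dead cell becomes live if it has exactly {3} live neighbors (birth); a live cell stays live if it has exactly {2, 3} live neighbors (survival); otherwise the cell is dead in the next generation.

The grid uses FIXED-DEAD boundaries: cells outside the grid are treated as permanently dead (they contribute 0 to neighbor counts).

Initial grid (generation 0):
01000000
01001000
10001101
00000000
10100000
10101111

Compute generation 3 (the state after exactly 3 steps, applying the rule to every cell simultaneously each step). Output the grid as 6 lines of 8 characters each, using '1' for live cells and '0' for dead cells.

Simulating step by step:
Generation 0 (given above): 15 live cells
Generation 1: 13 live cells
00000000
11001100
00001100
01000000
00010110
00010110
Generation 2: 12 live cells
00000000
00001100
11001100
00000010
00100110
00000110
Generation 3: 10 live cells
(generation 3 grid is the final answer)

Answer: 00000000
00001100
00001010
01001010
00000001
00000110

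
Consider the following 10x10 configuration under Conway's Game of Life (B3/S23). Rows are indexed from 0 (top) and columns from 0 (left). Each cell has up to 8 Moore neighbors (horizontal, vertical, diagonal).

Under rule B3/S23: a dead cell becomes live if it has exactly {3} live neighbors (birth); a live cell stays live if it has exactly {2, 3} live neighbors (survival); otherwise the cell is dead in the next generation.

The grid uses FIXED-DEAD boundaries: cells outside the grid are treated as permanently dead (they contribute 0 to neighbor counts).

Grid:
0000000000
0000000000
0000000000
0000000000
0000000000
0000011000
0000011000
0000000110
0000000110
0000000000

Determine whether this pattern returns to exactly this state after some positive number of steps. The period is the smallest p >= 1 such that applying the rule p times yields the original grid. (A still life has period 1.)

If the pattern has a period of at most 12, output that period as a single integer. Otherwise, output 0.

Simulating and comparing each generation to the original:
Gen 0 (original, given above): 8 live cells
Gen 1: 6 live cells, differs from original
Gen 2: 8 live cells, MATCHES original -> period = 2

Answer: 2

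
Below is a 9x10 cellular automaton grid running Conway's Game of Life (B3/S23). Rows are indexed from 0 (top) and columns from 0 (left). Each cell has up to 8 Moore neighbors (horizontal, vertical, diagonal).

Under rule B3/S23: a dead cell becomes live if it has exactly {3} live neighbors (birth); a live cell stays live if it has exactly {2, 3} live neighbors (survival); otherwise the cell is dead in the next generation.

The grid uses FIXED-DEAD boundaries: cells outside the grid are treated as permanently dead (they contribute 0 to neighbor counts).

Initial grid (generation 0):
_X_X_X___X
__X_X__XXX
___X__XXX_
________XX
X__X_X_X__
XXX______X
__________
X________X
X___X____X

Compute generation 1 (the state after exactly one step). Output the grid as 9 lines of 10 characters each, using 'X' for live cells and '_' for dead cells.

Answer: __XXX____X
__X_XX___X
___X__X___
____X____X
X_X______X
XXX_______
X_________
__________
__________

Derivation:
Simulating step by step:
Generation 0 (given above): 28 live cells
Generation 1: 19 live cells
(generation 1 grid is the final answer)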